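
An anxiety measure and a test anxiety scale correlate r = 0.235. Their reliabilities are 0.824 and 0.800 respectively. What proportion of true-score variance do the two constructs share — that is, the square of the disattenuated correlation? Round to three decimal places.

Disattenuated r = 0.235 / √(0.824 × 0.800) = 0.235 / 0.8119 = 0.2894.
Shared true-score variance = 0.2894² = 0.0838 ≈ 0.084.

0.084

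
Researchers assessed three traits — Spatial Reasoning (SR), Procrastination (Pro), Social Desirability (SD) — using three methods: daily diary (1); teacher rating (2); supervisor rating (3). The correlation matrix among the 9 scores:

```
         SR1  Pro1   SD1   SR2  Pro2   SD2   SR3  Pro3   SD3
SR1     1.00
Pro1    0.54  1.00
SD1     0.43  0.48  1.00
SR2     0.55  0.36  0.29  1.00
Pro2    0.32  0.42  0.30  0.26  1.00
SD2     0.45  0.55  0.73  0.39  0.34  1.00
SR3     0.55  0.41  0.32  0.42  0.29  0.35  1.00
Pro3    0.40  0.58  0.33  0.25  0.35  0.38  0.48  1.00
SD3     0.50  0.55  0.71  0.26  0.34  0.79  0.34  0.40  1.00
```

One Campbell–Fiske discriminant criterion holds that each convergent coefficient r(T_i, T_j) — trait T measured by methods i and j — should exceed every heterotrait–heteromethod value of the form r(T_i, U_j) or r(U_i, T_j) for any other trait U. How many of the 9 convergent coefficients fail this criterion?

Each convergent coefficient versus the relevant comparison correlations:
SR (methods 1·2): 0.55 vs {0.32, 0.36, 0.45, 0.29} → pass.
SR (methods 1·3): 0.55 vs {0.40, 0.41, 0.50, 0.32} → pass.
SR (methods 2·3): 0.42 vs {0.25, 0.29, 0.26, 0.35} → pass.
Pro (methods 1·2): 0.42 vs {0.36, 0.32, 0.55, 0.30} → fail.
Pro (methods 1·3): 0.58 vs {0.41, 0.40, 0.55, 0.33} → pass.
Pro (methods 2·3): 0.35 vs {0.29, 0.25, 0.34, 0.38} → fail.
SD (methods 1·2): 0.73 vs {0.29, 0.45, 0.30, 0.55} → pass.
SD (methods 1·3): 0.71 vs {0.32, 0.50, 0.33, 0.55} → pass.
SD (methods 2·3): 0.79 vs {0.35, 0.26, 0.38, 0.34} → pass.
2 of 9 fail.

2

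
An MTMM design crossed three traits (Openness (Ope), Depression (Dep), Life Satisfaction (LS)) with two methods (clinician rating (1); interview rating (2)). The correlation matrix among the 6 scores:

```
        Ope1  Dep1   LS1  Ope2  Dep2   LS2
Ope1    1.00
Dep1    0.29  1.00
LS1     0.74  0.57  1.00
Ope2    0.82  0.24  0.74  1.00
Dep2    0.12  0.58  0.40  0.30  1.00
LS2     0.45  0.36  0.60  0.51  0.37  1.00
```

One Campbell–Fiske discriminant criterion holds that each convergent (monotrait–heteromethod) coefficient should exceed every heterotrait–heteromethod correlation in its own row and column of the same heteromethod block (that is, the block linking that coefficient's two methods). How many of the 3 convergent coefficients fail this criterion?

Each convergent coefficient versus the relevant comparison correlations:
Ope (methods 1·2): 0.82 vs {0.12, 0.24, 0.45, 0.74} → pass.
Dep (methods 1·2): 0.58 vs {0.24, 0.12, 0.36, 0.40} → pass.
LS (methods 1·2): 0.60 vs {0.74, 0.45, 0.40, 0.36} → fail.
1 of 3 fail.

1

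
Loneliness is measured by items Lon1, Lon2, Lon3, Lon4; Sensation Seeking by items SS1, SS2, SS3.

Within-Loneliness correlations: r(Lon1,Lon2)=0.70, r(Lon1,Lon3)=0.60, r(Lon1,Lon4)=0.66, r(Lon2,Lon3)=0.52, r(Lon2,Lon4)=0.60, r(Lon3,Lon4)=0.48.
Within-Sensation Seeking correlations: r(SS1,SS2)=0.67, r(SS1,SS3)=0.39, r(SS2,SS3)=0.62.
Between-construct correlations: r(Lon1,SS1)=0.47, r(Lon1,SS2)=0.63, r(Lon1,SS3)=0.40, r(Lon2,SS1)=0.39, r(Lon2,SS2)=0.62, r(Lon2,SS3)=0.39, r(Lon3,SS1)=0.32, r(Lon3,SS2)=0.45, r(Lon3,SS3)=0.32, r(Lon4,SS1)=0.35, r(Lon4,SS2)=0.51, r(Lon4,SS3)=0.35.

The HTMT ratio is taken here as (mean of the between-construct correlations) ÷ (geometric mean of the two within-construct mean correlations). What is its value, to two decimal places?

0.75

Between-construct mean = 5.20/12 = 0.4333.
Mean within-Lon = 3.56/6 = 0.5933; mean within-SS = 1.68/3 = 0.5600.
Geometric mean = √(0.5933 × 0.5600) = 0.5764.
HTMT = 0.4333 / 0.5764 = 0.75.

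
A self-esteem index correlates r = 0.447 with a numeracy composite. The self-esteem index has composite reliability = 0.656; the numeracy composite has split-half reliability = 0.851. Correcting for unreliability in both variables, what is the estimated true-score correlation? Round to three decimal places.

r_true = r_obs / √(r_xx · r_yy) = 0.447 / √(0.656 × 0.851) = 0.447 / √0.558256 = 0.447 / 0.7472 ≈ 0.598.

0.598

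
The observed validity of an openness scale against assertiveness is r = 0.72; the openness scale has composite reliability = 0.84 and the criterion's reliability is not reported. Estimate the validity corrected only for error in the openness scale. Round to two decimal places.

0.79

Single correction: r_c = r_obs / √r_xx = 0.72 / √0.84 = 0.72 / 0.9165 ≈ 0.79.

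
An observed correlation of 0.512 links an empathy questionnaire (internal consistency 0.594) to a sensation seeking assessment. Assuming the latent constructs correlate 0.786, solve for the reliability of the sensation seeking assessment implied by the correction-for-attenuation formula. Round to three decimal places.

r_true = r_obs / √(r_xx · r_yy) ⇒ 0.786 = 0.512 / √(0.594 · r_yy).
√(0.594 · r_yy) = 0.512 / 0.786 = 0.6514; 0.594 · r_yy = 0.4243; r_yy = 0.4243 / 0.594 ≈ 0.714.

0.714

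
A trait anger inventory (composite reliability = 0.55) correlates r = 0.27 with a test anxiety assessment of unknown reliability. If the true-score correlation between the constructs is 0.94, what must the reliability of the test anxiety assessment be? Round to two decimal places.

0.15

r_true = r_obs / √(r_xx · r_yy) ⇒ 0.94 = 0.27 / √(0.55 · r_yy).
√(0.55 · r_yy) = 0.27 / 0.94 = 0.2872; 0.55 · r_yy = 0.0825; r_yy = 0.0825 / 0.55 ≈ 0.15.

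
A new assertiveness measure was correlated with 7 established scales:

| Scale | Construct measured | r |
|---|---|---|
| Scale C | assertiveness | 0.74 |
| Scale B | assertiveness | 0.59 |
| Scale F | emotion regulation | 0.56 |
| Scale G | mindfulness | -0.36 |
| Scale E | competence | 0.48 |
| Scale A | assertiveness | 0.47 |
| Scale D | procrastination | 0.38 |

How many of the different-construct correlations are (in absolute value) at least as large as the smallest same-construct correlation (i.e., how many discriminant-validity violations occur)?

Convergent (same construct = assertiveness): Scale C, Scale B, Scale A.
Smallest convergent = 0.47. Discriminant |r|: 0.56, 0.36, 0.48, 0.38; count ≥ 0.47 → 2.

2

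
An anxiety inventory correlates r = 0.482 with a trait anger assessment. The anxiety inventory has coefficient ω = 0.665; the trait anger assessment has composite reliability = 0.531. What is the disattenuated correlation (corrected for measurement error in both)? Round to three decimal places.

0.811

r_true = r_obs / √(r_xx · r_yy) = 0.482 / √(0.665 × 0.531) = 0.482 / √0.353115 = 0.482 / 0.5942 ≈ 0.811.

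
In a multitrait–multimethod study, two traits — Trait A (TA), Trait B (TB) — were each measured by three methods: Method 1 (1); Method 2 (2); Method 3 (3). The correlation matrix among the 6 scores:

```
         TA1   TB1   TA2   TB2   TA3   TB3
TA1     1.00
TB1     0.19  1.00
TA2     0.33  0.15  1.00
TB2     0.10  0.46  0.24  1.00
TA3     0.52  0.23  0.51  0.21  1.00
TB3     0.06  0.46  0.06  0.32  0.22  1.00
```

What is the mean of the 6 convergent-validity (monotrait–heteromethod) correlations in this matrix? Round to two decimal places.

Convergent values: 0.33, 0.52, 0.51, 0.46, 0.46, 0.32; mean = 2.60/6 = 0.43.

0.43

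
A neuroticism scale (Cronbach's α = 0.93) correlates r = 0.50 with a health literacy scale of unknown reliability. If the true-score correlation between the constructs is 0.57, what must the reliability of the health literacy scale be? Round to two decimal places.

r_true = r_obs / √(r_xx · r_yy) ⇒ 0.57 = 0.50 / √(0.93 · r_yy).
√(0.93 · r_yy) = 0.50 / 0.57 = 0.8772; 0.93 · r_yy = 0.7695; r_yy = 0.7695 / 0.93 ≈ 0.83.

0.83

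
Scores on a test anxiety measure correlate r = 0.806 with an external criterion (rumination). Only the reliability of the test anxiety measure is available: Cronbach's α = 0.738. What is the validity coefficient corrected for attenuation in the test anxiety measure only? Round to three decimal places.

Single correction: r_c = r_obs / √r_xx = 0.806 / √0.738 = 0.806 / 0.8591 ≈ 0.938.

0.938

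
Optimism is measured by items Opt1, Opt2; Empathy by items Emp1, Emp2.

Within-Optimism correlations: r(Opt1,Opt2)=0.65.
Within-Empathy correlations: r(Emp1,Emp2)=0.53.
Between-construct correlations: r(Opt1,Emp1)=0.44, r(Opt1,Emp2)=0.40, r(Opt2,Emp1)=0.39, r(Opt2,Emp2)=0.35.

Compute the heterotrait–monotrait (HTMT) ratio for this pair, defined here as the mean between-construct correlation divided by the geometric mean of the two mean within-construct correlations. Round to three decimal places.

Mean heterotrait r = 1.58/4 = 0.3950.
Mean within-Opt = 0.65/1 = 0.6500; mean within-Emp = 0.53/1 = 0.5300.
Geometric mean = √(0.6500 × 0.5300) = 0.5869.
HTMT = 0.3950 / 0.5869 = 0.673.

0.673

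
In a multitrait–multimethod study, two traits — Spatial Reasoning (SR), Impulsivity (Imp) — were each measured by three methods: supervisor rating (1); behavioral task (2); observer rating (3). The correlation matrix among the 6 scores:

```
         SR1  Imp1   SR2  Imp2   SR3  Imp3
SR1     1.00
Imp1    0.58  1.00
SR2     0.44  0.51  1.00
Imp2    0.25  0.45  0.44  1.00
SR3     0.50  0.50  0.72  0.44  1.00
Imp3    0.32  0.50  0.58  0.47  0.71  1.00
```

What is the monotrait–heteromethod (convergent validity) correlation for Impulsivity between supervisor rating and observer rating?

0.50

Same trait (Imp), different methods: r(Imp1, Imp3) = 0.50.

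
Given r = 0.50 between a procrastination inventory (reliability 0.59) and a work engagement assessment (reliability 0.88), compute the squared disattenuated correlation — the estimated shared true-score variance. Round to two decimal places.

0.48

Disattenuated r = 0.50 / √(0.59 × 0.88) = 0.50 / 0.7206 = 0.6939.
Shared true-score variance = 0.6939² = 0.4815 ≈ 0.48.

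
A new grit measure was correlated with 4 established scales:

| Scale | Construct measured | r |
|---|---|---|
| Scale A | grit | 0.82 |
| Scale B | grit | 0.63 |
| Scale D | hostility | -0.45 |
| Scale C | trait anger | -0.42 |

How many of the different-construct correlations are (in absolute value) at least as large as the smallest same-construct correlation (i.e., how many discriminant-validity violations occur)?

Convergent (same construct = grit): Scale A, Scale B.
Smallest convergent = 0.63. Discriminant |r|: 0.45, 0.42; count ≥ 0.63 → 0.

0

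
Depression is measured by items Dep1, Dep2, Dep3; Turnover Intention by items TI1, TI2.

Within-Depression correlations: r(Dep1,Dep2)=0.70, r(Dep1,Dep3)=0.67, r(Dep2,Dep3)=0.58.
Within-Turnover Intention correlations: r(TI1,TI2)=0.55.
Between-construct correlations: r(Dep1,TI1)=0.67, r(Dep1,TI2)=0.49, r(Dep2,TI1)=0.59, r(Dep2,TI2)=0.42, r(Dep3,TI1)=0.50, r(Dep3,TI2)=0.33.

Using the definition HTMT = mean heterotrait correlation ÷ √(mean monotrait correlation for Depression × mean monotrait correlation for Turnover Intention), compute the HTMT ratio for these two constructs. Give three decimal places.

Between-construct mean = 3.00/6 = 0.5000.
Mean within-Dep = 1.95/3 = 0.6500; mean within-TI = 0.55/1 = 0.5500.
Geometric mean = √(0.6500 × 0.5500) = 0.5979.
HTMT = 0.5000 / 0.5979 = 0.836.

0.836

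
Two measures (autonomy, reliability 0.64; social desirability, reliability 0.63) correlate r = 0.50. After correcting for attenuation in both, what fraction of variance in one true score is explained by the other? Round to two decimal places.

0.62

Disattenuated r = 0.50 / √(0.64 × 0.63) = 0.50 / 0.6350 = 0.7874.
Shared true-score variance = 0.7874² = 0.6200 ≈ 0.62.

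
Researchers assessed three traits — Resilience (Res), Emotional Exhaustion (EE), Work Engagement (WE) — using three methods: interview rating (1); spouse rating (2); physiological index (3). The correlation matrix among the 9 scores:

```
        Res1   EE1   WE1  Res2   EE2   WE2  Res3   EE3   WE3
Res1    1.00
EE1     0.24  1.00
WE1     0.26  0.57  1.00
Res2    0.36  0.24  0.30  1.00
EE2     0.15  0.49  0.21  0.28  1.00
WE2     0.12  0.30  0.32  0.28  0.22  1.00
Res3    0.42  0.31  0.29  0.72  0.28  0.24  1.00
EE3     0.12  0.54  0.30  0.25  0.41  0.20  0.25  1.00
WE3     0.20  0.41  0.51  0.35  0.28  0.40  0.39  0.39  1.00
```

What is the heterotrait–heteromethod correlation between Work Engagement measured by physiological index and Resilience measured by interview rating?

Different traits and methods: r(WE3, Res1) = 0.20.

0.20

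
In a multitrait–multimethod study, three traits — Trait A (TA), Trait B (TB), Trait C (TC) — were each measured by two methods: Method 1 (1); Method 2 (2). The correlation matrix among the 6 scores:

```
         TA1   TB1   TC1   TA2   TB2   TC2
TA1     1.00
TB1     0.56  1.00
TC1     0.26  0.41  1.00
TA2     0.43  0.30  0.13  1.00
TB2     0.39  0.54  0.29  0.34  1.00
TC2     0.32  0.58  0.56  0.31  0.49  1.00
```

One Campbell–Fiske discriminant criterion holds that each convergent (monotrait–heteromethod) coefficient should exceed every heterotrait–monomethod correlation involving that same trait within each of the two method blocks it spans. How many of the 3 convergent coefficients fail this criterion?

Convergent coefficients and their comparison sets:
TA (methods 1·2): 0.43 vs {0.56, 0.34, 0.26, 0.31} → fail.
TB (methods 1·2): 0.54 vs {0.56, 0.34, 0.41, 0.49} → fail.
TC (methods 1·2): 0.56 vs {0.26, 0.31, 0.41, 0.49} → pass.
2 of 3 fail.

2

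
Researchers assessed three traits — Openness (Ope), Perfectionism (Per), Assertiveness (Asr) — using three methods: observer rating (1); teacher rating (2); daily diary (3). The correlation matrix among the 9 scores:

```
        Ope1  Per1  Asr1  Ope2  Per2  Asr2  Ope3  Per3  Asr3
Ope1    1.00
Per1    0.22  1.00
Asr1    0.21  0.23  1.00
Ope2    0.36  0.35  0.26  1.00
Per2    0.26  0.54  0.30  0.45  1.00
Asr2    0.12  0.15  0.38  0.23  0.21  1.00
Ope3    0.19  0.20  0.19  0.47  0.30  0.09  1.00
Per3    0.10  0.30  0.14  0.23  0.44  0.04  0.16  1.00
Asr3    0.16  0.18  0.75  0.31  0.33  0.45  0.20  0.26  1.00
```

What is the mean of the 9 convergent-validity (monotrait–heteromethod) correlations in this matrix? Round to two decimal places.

Convergent values: 0.36, 0.19, 0.47, 0.54, 0.30, 0.44, 0.38, 0.75, 0.45; mean = 3.88/9 = 0.43.

0.43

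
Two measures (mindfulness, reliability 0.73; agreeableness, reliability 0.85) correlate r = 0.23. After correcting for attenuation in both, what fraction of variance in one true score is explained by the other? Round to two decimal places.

0.09

Disattenuated r = 0.23 / √(0.73 × 0.85) = 0.23 / 0.7877 = 0.2920.
Shared true-score variance = 0.2920² = 0.0853 ≈ 0.09.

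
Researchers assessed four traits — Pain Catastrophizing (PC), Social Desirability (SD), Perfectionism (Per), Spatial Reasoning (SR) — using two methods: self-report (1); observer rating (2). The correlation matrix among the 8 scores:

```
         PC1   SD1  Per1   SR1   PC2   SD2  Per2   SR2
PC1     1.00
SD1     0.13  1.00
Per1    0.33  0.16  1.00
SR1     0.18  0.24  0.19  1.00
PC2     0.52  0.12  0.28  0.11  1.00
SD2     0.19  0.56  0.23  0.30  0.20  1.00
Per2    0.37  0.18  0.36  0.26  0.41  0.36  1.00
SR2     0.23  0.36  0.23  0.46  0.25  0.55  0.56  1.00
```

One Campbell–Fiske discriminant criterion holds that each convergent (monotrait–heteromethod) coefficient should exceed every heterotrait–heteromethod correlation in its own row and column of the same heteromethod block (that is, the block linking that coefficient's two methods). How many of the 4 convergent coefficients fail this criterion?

1

Convergent coefficients and their comparison sets:
PC (methods 1·2): 0.52 vs {0.19, 0.12, 0.37, 0.28, 0.23, 0.11} → pass.
SD (methods 1·2): 0.56 vs {0.12, 0.19, 0.18, 0.23, 0.36, 0.30} → pass.
Per (methods 1·2): 0.36 vs {0.28, 0.37, 0.23, 0.18, 0.23, 0.26} → fail.
SR (methods 1·2): 0.46 vs {0.11, 0.23, 0.30, 0.36, 0.26, 0.23} → pass.
1 of 4 fail.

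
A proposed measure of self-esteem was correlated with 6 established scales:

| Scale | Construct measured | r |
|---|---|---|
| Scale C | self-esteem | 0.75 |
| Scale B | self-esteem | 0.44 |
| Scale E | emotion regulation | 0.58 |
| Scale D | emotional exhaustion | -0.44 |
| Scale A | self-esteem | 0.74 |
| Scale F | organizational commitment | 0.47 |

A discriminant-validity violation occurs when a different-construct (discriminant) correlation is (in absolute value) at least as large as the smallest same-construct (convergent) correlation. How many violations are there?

Convergent (same construct = self-esteem): Scale C, Scale B, Scale A.
Smallest convergent = 0.44. Discriminant |r|: 0.58, 0.44, 0.47; count ≥ 0.44 → 3.

3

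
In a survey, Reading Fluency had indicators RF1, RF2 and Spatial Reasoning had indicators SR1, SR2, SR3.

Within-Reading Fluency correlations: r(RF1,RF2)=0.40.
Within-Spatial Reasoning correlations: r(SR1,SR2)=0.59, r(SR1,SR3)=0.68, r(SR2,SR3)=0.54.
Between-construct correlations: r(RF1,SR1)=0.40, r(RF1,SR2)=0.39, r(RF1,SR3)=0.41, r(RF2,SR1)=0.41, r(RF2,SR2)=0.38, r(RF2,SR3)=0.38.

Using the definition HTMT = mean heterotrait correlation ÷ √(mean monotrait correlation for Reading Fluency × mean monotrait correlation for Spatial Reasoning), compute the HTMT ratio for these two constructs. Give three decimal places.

Mean between = 2.37/6 = 0.3950.
Mean within-RF = 0.40/1 = 0.4000; mean within-SR = 1.81/3 = 0.6033.
Geometric mean = √(0.4000 × 0.6033) = 0.4912.
HTMT = 0.3950 / 0.4912 = 0.804.

0.804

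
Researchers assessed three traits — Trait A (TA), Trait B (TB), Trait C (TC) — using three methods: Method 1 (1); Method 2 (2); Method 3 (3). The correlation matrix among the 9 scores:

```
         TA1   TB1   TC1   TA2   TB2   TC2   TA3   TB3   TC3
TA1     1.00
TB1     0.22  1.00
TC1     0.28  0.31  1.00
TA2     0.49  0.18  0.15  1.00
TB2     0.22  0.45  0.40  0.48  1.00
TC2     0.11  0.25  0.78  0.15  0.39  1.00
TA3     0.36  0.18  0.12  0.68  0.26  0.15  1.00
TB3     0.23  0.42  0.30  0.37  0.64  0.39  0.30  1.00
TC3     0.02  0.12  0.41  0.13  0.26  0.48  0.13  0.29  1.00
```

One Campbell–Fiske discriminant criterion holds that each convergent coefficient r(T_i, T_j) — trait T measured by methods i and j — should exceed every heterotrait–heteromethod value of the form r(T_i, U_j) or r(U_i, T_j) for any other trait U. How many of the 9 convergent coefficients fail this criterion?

0

Each convergent coefficient versus the relevant comparison correlations:
TA (methods 1·2): 0.49 vs {0.22, 0.18, 0.11, 0.15} → pass.
TA (methods 1·3): 0.36 vs {0.23, 0.18, 0.02, 0.12} → pass.
TA (methods 2·3): 0.68 vs {0.37, 0.26, 0.13, 0.15} → pass.
TB (methods 1·2): 0.45 vs {0.18, 0.22, 0.25, 0.40} → pass.
TB (methods 1·3): 0.42 vs {0.18, 0.23, 0.12, 0.30} → pass.
TB (methods 2·3): 0.64 vs {0.26, 0.37, 0.26, 0.39} → pass.
TC (methods 1·2): 0.78 vs {0.15, 0.11, 0.40, 0.25} → pass.
TC (methods 1·3): 0.41 vs {0.12, 0.02, 0.30, 0.12} → pass.
TC (methods 2·3): 0.48 vs {0.15, 0.13, 0.39, 0.26} → pass.
0 of 9 fail.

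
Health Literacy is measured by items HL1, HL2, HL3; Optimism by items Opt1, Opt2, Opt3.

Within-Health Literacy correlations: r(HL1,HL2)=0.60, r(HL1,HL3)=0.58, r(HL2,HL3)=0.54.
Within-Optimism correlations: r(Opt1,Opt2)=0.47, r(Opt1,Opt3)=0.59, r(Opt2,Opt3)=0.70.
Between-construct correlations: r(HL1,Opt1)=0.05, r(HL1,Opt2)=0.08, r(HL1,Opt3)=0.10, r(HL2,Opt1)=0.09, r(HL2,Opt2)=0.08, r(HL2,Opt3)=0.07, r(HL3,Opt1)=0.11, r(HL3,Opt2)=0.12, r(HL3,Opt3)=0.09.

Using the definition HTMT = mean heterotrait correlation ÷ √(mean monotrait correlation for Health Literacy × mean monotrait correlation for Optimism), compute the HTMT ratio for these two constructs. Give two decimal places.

0.15

Mean between = 0.79/9 = 0.0878.
Mean within-HL = 1.72/3 = 0.5733; mean within-Opt = 1.76/3 = 0.5867.
Geometric mean = √(0.5733 × 0.5867) = 0.5800.
HTMT = 0.0878 / 0.5800 = 0.15.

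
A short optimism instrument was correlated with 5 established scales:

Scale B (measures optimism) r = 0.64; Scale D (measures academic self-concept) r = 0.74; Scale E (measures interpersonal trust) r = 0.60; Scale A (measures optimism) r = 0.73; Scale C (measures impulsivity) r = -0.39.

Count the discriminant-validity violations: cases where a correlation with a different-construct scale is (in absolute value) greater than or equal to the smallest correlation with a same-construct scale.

1

Convergent (same construct = optimism): Scale B, Scale A.
Smallest convergent = 0.64. Discriminant |r|: 0.74, 0.60, 0.39; count ≥ 0.64 → 1.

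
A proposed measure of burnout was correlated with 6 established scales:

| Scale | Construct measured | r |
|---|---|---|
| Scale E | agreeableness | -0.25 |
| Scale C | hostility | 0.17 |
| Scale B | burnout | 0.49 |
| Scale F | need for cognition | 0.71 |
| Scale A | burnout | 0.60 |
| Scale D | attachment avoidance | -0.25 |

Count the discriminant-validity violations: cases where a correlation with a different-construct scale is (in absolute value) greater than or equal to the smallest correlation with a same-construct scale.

Convergent (same construct = burnout): Scale B, Scale A.
Smallest convergent = 0.49. Discriminant |r|: 0.25, 0.17, 0.71, 0.25; count ≥ 0.49 → 1.

1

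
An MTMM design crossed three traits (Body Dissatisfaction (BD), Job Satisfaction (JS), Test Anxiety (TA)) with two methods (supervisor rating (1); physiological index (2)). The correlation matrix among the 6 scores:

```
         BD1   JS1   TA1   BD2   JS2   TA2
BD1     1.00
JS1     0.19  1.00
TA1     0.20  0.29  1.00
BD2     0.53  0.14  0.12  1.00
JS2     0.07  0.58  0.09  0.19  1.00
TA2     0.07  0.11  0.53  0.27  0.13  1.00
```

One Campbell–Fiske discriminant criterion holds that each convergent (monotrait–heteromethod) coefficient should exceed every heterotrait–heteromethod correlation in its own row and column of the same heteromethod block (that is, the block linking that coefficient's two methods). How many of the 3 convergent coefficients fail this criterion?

Checking each validity diagonal entry against its comparison values:
BD (methods 1·2): 0.53 vs {0.07, 0.14, 0.07, 0.12} → pass.
JS (methods 1·2): 0.58 vs {0.14, 0.07, 0.11, 0.09} → pass.
TA (methods 1·2): 0.53 vs {0.12, 0.07, 0.09, 0.11} → pass.
0 of 3 fail.

0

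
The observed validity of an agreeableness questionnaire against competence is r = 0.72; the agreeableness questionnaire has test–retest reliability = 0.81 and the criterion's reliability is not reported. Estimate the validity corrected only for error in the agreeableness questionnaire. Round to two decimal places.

Single correction: r_c = r_obs / √r_xx = 0.72 / √0.81 = 0.72 / 0.9000 ≈ 0.80.

0.80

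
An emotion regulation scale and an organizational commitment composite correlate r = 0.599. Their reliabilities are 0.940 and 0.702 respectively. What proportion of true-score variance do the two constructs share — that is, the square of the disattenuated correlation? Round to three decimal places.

0.544

Disattenuated r = 0.599 / √(0.940 × 0.702) = 0.599 / 0.8123 = 0.7374.
Shared true-score variance = 0.7374² = 0.5438 ≈ 0.544.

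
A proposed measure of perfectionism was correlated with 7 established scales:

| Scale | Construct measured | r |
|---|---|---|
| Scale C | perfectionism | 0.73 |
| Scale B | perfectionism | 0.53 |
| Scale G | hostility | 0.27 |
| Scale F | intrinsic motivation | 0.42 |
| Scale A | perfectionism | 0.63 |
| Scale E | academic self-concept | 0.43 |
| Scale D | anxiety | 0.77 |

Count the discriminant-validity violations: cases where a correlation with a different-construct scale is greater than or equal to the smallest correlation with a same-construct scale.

Convergent (same construct = perfectionism): Scale C, Scale B, Scale A.
Smallest convergent = 0.53. Discriminant values: 0.27, 0.42, 0.43, 0.77; count ≥ 0.53 → 1.

1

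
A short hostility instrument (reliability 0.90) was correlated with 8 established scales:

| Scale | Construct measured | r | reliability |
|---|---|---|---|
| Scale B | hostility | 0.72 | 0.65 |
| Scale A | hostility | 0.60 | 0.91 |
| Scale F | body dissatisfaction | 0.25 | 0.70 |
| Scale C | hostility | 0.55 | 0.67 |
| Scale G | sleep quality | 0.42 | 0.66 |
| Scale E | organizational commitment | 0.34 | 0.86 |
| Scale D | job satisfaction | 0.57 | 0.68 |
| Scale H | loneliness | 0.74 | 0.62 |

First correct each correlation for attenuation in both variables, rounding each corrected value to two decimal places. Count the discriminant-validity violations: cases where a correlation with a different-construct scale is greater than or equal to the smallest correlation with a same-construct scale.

2

Disattenuated r (r / √(r_scale · r_new)):
  Scale B (conv): 0.72 / √(0.65·0.90) = 0.94
  Scale A (conv): 0.60 / √(0.91·0.90) = 0.66
  Scale F (disc): 0.25 / √(0.70·0.90) = 0.31
  Scale C (conv): 0.55 / √(0.67·0.90) = 0.71
  Scale G (disc): 0.42 / √(0.66·0.90) = 0.54
  Scale E (disc): 0.34 / √(0.86·0.90) = 0.39
  Scale D (disc): 0.57 / √(0.68·0.90) = 0.73
  Scale H (disc): 0.74 / √(0.62·0.90) = 0.99
Smallest convergent = 0.66. Discriminant values: 0.31, 0.54, 0.39, 0.73, 0.99; count ≥ 0.66 → 2.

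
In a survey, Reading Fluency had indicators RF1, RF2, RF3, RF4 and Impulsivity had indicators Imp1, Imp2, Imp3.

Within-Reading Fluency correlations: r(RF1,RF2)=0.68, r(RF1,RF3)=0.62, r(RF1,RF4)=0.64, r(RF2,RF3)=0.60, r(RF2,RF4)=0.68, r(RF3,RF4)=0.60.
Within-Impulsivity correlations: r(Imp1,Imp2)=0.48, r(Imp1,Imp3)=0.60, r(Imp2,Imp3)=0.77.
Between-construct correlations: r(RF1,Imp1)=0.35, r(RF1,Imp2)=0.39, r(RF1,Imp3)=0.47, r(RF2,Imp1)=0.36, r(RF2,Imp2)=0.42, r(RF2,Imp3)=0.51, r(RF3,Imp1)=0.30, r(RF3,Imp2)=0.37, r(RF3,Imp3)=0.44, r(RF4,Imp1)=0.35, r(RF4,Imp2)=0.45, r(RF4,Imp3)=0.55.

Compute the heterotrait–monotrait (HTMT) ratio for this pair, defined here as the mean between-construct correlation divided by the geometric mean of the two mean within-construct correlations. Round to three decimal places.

0.660

Between-construct mean = 4.96/12 = 0.4133.
Mean within-RF = 3.82/6 = 0.6367; mean within-Imp = 1.85/3 = 0.6167.
Geometric mean = √(0.6367 × 0.6167) = 0.6266.
HTMT = 0.4133 / 0.6266 = 0.660.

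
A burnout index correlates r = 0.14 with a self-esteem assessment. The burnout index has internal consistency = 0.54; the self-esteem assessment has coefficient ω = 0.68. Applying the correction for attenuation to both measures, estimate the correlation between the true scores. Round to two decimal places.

r_true = r_obs / √(r_xx · r_yy) = 0.14 / √(0.54 × 0.68) = 0.14 / √0.3672 = 0.14 / 0.6060 ≈ 0.23.

0.23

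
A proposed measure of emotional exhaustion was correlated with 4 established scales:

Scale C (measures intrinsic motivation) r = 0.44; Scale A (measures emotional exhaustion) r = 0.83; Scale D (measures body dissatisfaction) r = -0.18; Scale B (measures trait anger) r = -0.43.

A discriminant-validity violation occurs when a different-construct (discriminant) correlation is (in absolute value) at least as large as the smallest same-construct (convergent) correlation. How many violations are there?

Convergent (same construct = emotional exhaustion): Scale A.
Smallest convergent = 0.83. Discriminant |r|: 0.44, 0.18, 0.43; count ≥ 0.83 → 0.

0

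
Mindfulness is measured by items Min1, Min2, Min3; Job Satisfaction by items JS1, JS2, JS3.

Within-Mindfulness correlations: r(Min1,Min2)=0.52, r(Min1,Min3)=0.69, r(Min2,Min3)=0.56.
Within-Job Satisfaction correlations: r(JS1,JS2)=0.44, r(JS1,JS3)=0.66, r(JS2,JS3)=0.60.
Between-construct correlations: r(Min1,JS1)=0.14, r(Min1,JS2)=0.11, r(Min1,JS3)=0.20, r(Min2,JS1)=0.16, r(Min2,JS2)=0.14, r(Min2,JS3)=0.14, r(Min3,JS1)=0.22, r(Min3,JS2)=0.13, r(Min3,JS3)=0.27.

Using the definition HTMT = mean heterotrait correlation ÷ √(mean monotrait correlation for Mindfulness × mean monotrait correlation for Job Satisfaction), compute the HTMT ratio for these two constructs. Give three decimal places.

Between-construct mean = 1.51/9 = 0.1678.
Mean within-Min = 1.77/3 = 0.5900; mean within-JS = 1.70/3 = 0.5667.
Geometric mean = √(0.5900 × 0.5667) = 0.5782.
HTMT = 0.1678 / 0.5782 = 0.290.

0.290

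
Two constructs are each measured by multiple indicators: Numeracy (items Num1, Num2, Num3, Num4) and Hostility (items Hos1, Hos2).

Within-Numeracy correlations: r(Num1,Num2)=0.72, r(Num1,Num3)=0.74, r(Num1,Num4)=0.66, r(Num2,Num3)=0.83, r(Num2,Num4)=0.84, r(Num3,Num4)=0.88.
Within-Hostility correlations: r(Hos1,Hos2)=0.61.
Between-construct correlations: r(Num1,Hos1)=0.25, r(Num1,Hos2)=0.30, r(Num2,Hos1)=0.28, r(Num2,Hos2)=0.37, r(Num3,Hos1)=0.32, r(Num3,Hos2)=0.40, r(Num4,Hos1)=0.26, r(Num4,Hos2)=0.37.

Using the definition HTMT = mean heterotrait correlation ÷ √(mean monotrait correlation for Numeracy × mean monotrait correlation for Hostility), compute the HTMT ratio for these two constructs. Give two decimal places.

0.46

Mean heterotrait r = 2.55/8 = 0.3188.
Mean within-Num = 4.67/6 = 0.7783; mean within-Hos = 0.61/1 = 0.6100.
Geometric mean = √(0.7783 × 0.6100) = 0.6890.
HTMT = 0.3188 / 0.6890 = 0.46.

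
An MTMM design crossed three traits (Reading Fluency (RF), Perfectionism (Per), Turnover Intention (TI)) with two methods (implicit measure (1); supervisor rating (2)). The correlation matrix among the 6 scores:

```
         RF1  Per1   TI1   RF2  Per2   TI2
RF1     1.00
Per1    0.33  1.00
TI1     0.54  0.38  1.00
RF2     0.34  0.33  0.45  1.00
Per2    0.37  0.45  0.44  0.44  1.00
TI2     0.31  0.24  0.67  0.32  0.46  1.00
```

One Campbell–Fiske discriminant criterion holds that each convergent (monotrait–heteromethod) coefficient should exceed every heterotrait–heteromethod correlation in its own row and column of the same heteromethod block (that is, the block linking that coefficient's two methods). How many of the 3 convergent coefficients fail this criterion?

Checking each validity diagonal entry against its comparison values:
RF (methods 1·2): 0.34 vs {0.37, 0.33, 0.31, 0.45} → fail.
Per (methods 1·2): 0.45 vs {0.33, 0.37, 0.24, 0.44} → pass.
TI (methods 1·2): 0.67 vs {0.45, 0.31, 0.44, 0.24} → pass.
1 of 3 fail.

1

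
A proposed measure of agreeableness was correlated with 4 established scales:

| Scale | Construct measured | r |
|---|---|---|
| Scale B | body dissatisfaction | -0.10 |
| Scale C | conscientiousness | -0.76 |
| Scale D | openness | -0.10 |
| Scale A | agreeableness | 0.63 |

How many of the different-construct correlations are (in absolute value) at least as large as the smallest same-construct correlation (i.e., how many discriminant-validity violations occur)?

Convergent (same construct = agreeableness): Scale A.
Smallest convergent = 0.63. Discriminant |r|: 0.10, 0.76, 0.10; count ≥ 0.63 → 1.

1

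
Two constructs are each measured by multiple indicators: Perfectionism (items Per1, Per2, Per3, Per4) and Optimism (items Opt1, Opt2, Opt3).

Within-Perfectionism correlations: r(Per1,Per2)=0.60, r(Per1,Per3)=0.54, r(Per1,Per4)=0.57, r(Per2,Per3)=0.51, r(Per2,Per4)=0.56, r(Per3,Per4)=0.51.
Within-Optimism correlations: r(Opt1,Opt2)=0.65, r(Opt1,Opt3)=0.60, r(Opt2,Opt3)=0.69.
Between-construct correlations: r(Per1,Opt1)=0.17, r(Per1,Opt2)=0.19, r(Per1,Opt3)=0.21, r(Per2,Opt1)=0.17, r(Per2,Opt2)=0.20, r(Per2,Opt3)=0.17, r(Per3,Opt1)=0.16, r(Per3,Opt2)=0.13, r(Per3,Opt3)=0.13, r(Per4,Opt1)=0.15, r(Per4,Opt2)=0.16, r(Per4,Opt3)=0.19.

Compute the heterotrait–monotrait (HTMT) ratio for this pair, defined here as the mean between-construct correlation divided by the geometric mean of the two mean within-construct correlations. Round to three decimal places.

0.284

Mean between = 2.03/12 = 0.1692.
Mean within-Per = 3.29/6 = 0.5483; mean within-Opt = 1.94/3 = 0.6467.
Geometric mean = √(0.5483 × 0.6467) = 0.5955.
HTMT = 0.1692 / 0.5955 = 0.284.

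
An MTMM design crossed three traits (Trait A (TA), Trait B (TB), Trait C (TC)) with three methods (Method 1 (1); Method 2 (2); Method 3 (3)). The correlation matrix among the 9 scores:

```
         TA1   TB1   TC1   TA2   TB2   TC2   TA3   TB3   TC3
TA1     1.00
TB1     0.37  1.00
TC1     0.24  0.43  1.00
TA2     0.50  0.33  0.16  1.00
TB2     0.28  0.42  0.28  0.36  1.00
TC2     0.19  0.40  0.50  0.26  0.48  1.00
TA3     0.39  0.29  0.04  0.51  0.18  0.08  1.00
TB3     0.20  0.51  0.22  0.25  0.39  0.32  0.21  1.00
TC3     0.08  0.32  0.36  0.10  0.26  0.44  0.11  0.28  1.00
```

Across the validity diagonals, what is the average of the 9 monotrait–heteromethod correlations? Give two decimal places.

Convergent values: 0.50, 0.39, 0.51, 0.42, 0.51, 0.39, 0.50, 0.36, 0.44; mean = 4.02/9 = 0.45.

0.45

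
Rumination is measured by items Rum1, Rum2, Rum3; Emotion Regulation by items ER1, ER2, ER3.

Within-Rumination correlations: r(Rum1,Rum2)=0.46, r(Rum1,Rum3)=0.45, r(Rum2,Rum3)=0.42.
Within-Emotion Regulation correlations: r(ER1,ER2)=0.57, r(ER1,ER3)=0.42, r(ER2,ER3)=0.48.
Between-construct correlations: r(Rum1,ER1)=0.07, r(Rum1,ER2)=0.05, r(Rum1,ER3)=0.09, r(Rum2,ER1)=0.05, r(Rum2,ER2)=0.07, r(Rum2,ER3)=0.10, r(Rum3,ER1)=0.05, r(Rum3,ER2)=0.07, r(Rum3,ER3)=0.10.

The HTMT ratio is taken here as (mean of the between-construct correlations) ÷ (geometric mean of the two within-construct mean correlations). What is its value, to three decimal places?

0.155

Mean heterotrait r = 0.65/9 = 0.0722.
Mean within-Rum = 1.33/3 = 0.4433; mean within-ER = 1.47/3 = 0.4900.
Geometric mean = √(0.4433 × 0.4900) = 0.4661.
HTMT = 0.0722 / 0.4661 = 0.155.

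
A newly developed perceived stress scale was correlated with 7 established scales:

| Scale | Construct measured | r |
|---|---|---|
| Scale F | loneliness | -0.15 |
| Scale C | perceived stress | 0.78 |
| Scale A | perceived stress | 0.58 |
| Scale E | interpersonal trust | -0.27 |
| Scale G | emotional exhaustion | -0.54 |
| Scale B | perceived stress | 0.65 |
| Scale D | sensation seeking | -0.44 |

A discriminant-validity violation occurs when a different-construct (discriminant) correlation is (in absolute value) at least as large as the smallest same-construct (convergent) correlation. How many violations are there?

0

Convergent (same construct = perceived stress): Scale C, Scale A, Scale B.
Smallest convergent = 0.58. Discriminant |r|: 0.15, 0.27, 0.54, 0.44; count ≥ 0.58 → 0.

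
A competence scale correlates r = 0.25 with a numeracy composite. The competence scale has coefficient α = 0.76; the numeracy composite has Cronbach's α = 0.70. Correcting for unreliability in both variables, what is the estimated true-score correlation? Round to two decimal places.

r_true = r_obs / √(r_xx · r_yy) = 0.25 / √(0.76 × 0.70) = 0.25 / √0.5320 = 0.25 / 0.7294 ≈ 0.34.

0.34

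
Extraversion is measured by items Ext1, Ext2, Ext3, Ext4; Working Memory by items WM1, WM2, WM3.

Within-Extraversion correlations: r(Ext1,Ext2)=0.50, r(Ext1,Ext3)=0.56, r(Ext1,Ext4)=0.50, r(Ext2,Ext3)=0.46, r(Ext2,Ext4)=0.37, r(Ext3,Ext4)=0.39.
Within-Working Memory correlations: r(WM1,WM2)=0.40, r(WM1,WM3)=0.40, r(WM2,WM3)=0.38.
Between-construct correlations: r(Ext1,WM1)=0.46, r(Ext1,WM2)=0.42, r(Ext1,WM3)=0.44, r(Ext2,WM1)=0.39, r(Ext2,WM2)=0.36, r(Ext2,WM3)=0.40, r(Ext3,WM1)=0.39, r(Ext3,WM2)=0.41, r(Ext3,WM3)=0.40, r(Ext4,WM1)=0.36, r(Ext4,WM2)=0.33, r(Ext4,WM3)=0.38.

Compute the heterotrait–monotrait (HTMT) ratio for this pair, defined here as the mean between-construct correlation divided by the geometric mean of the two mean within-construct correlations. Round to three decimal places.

Mean heterotrait r = 4.74/12 = 0.3950.
Mean within-Ext = 2.78/6 = 0.4633; mean within-WM = 1.18/3 = 0.3933.
Geometric mean = √(0.4633 × 0.3933) = 0.4269.
HTMT = 0.3950 / 0.4269 = 0.925.

0.925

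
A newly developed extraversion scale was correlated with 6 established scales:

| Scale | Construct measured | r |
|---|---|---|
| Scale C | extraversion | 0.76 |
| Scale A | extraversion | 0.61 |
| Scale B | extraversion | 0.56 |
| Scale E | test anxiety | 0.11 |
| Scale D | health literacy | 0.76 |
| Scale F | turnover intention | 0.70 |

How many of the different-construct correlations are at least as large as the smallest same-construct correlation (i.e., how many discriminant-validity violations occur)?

Convergent (same construct = extraversion): Scale C, Scale A, Scale B.
Smallest convergent = 0.56. Discriminant values: 0.11, 0.76, 0.70; count ≥ 0.56 → 2.

2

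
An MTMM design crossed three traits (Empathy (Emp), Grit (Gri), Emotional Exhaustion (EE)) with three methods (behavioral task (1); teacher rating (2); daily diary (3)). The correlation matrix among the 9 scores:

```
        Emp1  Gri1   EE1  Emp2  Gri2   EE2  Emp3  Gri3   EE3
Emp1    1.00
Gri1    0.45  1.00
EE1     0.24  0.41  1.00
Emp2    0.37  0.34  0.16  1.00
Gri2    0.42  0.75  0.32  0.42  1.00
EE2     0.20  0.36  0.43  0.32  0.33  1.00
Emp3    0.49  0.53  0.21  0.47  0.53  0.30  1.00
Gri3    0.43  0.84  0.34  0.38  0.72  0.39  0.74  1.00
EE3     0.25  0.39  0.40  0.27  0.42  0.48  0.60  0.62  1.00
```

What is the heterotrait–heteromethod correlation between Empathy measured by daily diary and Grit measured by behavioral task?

0.53

Different traits and methods: r(Emp3, Gri1) = 0.53.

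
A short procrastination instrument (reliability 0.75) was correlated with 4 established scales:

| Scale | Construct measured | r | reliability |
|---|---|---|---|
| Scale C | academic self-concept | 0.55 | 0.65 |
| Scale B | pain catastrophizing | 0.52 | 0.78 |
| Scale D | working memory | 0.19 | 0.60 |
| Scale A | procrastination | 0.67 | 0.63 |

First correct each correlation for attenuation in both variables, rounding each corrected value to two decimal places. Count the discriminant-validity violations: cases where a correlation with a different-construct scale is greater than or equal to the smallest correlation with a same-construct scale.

0

Disattenuated r (r / √(r_scale · r_new)):
  Scale C (disc): 0.55 / √(0.65·0.75) = 0.79
  Scale B (disc): 0.52 / √(0.78·0.75) = 0.68
  Scale D (disc): 0.19 / √(0.60·0.75) = 0.28
  Scale A (conv): 0.67 / √(0.63·0.75) = 0.97
Smallest convergent = 0.97. Discriminant values: 0.79, 0.68, 0.28; count ≥ 0.97 → 0.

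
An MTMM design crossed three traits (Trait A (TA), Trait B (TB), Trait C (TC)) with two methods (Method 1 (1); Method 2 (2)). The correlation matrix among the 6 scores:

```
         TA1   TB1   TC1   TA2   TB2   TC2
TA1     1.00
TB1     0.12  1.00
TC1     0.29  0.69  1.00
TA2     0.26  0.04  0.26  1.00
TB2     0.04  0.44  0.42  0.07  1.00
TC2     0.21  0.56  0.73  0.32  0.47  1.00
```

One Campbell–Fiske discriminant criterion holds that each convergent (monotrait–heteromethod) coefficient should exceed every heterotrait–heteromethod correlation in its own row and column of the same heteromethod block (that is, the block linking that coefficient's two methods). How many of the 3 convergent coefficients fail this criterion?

Convergent coefficients and their comparison sets:
TA (methods 1·2): 0.26 vs {0.04, 0.04, 0.21, 0.26} → fail.
TB (methods 1·2): 0.44 vs {0.04, 0.04, 0.56, 0.42} → fail.
TC (methods 1·2): 0.73 vs {0.26, 0.21, 0.42, 0.56} → pass.
2 of 3 fail.

2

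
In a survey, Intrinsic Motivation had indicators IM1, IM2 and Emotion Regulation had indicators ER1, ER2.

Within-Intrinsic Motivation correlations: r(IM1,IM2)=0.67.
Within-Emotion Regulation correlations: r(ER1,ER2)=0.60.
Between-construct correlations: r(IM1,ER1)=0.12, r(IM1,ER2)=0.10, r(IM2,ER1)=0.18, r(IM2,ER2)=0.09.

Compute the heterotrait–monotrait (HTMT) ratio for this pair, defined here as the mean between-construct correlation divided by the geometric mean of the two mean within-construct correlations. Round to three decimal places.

Mean heterotrait r = 0.49/4 = 0.1225.
Mean within-IM = 0.67/1 = 0.6700; mean within-ER = 0.60/1 = 0.6000.
Geometric mean = √(0.6700 × 0.6000) = 0.6340.
HTMT = 0.1225 / 0.6340 = 0.193.

0.193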